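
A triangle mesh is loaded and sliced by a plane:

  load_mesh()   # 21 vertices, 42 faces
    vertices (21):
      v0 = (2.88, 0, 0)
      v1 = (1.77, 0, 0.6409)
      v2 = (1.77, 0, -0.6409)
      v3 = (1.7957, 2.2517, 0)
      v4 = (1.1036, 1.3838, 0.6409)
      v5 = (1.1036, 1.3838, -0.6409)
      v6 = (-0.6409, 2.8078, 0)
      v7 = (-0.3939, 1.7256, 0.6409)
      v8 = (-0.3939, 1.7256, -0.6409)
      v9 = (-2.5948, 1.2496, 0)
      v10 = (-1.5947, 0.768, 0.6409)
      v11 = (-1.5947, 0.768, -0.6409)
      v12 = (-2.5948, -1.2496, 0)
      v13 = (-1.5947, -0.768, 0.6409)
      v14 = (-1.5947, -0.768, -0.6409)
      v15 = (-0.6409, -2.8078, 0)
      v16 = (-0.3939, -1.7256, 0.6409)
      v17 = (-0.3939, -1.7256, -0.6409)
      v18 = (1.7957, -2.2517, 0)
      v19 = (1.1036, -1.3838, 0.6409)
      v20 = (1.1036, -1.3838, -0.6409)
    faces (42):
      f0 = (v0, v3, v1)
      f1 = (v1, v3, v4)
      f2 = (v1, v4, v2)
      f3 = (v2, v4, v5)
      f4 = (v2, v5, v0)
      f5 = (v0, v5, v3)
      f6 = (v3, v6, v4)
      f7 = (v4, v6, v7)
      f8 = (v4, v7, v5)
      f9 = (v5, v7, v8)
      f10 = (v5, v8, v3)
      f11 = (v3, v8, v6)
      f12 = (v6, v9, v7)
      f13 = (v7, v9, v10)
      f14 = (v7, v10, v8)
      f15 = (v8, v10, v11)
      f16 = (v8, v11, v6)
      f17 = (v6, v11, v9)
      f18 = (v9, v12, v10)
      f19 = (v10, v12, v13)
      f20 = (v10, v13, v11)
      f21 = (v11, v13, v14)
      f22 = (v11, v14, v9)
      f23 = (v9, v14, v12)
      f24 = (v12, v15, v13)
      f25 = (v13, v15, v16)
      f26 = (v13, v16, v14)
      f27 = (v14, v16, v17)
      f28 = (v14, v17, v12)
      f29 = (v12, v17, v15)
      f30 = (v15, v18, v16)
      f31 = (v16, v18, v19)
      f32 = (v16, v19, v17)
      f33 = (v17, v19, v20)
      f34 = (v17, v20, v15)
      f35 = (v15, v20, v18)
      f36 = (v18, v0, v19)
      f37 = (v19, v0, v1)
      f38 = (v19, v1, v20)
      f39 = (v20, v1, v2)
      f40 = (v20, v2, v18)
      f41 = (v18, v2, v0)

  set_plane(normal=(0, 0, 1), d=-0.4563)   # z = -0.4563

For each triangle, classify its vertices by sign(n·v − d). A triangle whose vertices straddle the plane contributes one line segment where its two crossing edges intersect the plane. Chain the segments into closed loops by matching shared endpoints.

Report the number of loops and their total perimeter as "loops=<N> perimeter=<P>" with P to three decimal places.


Straddling triangles (28 of 42):
  (v1,v4,v2) [++-] → (1.67403, 0.19929, -0.4563)–(1.77, 0, -0.4563)  len=0.2212
  (v2,v4,v5) [-+-] → (1.67403, 0.19929, -0.4563)–(1.1036, 1.3838, -0.4563)  len=1.3147
  (v2,v5,v0) [--+] → (1.61526, 0.985221, -0.4563)–(2.08972, 0, -0.4563)  len=1.0935
  (v0,v5,v3) [+-+] → (1.61526, 0.985221, -0.4563)–(1.30295, 1.63378, -0.4563)  len=0.7198
  (v4,v7,v5) [++-] → (0.887936, 1.43302, -0.4563)–(1.1036, 1.3838, -0.4563)  len=0.2212
  (v5,v7,v8) [-+-] → (0.887936, 1.43302, -0.4563)–(-0.3939, 1.7256, -0.4563)  len=1.3148
  (v5,v8,v3) [--+] → (0.236776, 1.87713, -0.4563)–(1.30295, 1.63378, -0.4563)  len=1.0936
  (v3,v8,v6) [+-+] → (0.236776, 1.87713, -0.4563)–(-0.465044, 2.03731, -0.4563)  len=0.7199
  (v7,v10,v8) [++-] → (-0.566835, 1.58769, -0.4563)–(-0.3939, 1.7256, -0.4563)  len=0.2212
  (v8,v10,v11) [-+-] → (-0.566835, 1.58769, -0.4563)–(-1.5947, 0.768, -0.4563)  len=1.3147
  (v8,v11,v6) [--+] → (-1.31997, 1.35553, -0.4563)–(-0.465044, 2.03731, -0.4563)  len=1.0935
  (v6,v11,v9) [+-+] → (-1.31997, 1.35553, -0.4563)–(-1.88276, 0.906716, -0.4563)  len=0.7198
  (v10,v13,v11) [++-] → (-1.5947, 0.546791, -0.4563)–(-1.5947, 0.768, -0.4563)  len=0.2212
  (v11,v13,v14) [-+-] → (-1.5947, 0.546791, -0.4563)–(-1.5947, -0.768, -0.4563)  len=1.3148
  (v11,v14,v9) [--+] → (-1.88276, -0.186866, -0.4563)–(-1.88276, 0.906716, -0.4563)  len=1.0936
  (v9,v14,v12) [+-+] → (-1.88276, -0.186866, -0.4563)–(-1.88276, -0.906716, -0.4563)  len=0.7199
  (v13,v16,v14) [++-] → (-1.42177, -0.90591, -0.4563)–(-1.5947, -0.768, -0.4563)  len=0.2212
  (v14,v16,v17) [-+-] → (-1.42177, -0.90591, -0.4563)–(-0.3939, -1.7256, -0.4563)  len=1.3147
  (v14,v17,v12) [--+] → (-1.02783, -1.5885, -0.4563)–(-1.88276, -0.906716, -0.4563)  len=1.0935
  (v12,v17,v15) [+-+] → (-1.02783, -1.5885, -0.4563)–(-0.465044, -2.03731, -0.4563)  len=0.7198
  (v16,v19,v17) [++-] → (-0.178236, -1.67638, -0.4563)–(-0.3939, -1.7256, -0.4563)  len=0.2212
  (v17,v19,v20) [-+-] → (-0.178236, -1.67638, -0.4563)–(1.1036, -1.3838, -0.4563)  len=1.3148
  (v17,v20,v15) [--+] → (0.601127, -1.79396, -0.4563)–(-0.465044, -2.03731, -0.4563)  len=1.0936
  (v15,v20,v18) [+-+] → (0.601127, -1.79396, -0.4563)–(1.30295, -1.63378, -0.4563)  len=0.7199
  (v19,v1,v20) [++-] → (1.19957, -1.18451, -0.4563)–(1.1036, -1.3838, -0.4563)  len=0.2212
  (v20,v1,v2) [-+-] → (1.19957, -1.18451, -0.4563)–(1.77, 0, -0.4563)  len=1.3147
  (v20,v2,v18) [--+] → (1.7774, -0.648563, -0.4563)–(1.30295, -1.63378, -0.4563)  len=1.0935
  (v18,v2,v0) [+-+] → (1.7774, -0.648563, -0.4563)–(2.08972, 0, -0.4563)  len=0.7198

Chained into 2 loop(s):
  loop 1: 14 segments, perimeter = 10.7516
  loop 2: 14 segments, perimeter = 12.6937
Total perimeter = 23.445

loops=2 perimeter=23.445


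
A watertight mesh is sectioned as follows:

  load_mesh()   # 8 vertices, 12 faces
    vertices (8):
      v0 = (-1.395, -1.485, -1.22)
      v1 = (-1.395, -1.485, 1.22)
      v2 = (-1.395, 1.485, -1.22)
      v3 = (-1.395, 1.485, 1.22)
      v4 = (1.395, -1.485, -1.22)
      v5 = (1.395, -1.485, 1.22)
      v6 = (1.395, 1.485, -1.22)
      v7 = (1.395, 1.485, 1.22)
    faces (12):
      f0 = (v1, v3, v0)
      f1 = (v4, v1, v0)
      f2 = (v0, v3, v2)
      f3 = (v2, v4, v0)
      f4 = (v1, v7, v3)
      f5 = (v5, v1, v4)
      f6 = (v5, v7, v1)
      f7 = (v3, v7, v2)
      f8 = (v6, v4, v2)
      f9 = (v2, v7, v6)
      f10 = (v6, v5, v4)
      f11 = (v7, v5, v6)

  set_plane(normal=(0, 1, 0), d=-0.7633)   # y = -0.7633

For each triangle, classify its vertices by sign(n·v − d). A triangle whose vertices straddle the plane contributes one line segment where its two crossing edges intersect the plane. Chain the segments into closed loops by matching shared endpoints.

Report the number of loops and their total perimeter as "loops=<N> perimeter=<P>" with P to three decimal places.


Straddling triangles (8 of 12):
  (v1,v3,v0) [-+-] → (-1.395, -0.7633, 1.22)–(-1.395, -0.7633, -0.627088)  len=1.8471
  (v0,v3,v2) [-++] → (-1.395, -0.7633, -0.627088)–(-1.395, -0.7633, -1.22)  len=0.5929
  (v2,v4,v0) [+--] → (0.717039, -0.7633, -1.22)–(-1.395, -0.7633, -1.22)  len=2.1120
  (v1,v7,v3) [-++] → (-0.717039, -0.7633, 1.22)–(-1.395, -0.7633, 1.22)  len=0.6780
  (v5,v7,v1) [-+-] → (1.395, -0.7633, 1.22)–(-0.717039, -0.7633, 1.22)  len=2.1120
  (v6,v4,v2) [+-+] → (1.395, -0.7633, -1.22)–(0.717039, -0.7633, -1.22)  len=0.6780
  (v6,v5,v4) [+--] → (1.395, -0.7633, 0.627088)–(1.395, -0.7633, -1.22)  len=1.8471
  (v7,v5,v6) [+-+] → (1.395, -0.7633, 1.22)–(1.395, -0.7633, 0.627088)  len=0.5929

Chained into 1 loop(s):
  loop 1: 8 segments, perimeter = 10.4600
Total perimeter = 10.460

loops=1 perimeter=10.460


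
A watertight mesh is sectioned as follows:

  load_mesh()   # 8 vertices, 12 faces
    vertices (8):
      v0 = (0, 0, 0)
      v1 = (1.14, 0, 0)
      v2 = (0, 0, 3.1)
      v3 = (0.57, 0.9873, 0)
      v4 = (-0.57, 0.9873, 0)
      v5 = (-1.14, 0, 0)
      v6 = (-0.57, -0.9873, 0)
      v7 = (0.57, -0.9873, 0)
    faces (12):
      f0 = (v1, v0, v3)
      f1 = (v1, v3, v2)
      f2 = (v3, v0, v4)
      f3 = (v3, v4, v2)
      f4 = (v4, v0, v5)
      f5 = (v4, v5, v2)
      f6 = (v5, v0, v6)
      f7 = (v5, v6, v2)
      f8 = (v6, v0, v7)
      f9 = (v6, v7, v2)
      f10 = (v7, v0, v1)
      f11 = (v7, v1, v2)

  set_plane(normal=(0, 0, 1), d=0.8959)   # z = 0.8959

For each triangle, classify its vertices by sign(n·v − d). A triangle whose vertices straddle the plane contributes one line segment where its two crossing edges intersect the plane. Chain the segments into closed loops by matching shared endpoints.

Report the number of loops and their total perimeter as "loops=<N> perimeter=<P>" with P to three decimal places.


loops=1 perimeter=4.863

Straddling triangles (6 of 12):
  (v1,v3,v2) [--+] → (0.40527, 0.70197, 0.8959)–(0.81054, 0, 0.8959)  len=0.8106
  (v3,v4,v2) [--+] → (-0.40527, 0.70197, 0.8959)–(0.40527, 0.70197, 0.8959)  len=0.8105
  (v4,v5,v2) [--+] → (-0.81054, 0, 0.8959)–(-0.40527, 0.70197, 0.8959)  len=0.8106
  (v5,v6,v2) [--+] → (-0.40527, -0.70197, 0.8959)–(-0.81054, 0, 0.8959)  len=0.8106
  (v6,v7,v2) [--+] → (0.40527, -0.70197, 0.8959)–(-0.40527, -0.70197, 0.8959)  len=0.8105
  (v7,v1,v2) [--+] → (0.81054, 0, 0.8959)–(0.40527, -0.70197, 0.8959)  len=0.8106

Chained into 1 loop(s):
  loop 1: 6 segments, perimeter = 4.8633
Total perimeter = 4.863


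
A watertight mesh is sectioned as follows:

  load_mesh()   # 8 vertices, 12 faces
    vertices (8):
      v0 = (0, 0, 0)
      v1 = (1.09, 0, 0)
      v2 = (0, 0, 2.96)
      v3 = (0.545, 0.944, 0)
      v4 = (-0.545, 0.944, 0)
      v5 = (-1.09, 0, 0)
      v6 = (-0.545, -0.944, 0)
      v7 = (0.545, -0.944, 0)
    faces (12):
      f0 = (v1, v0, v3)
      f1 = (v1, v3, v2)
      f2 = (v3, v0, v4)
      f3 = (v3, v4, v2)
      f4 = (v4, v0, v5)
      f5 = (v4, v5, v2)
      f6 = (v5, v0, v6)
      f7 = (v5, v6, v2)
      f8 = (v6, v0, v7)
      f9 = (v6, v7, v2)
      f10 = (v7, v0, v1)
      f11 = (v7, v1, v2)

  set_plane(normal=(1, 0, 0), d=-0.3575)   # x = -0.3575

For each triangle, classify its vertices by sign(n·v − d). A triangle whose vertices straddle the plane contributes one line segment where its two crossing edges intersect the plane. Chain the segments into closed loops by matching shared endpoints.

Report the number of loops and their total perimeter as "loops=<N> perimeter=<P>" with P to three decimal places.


loops=1 perimeter=6.329

Straddling triangles (8 of 12):
  (v3,v0,v4) [++-] → (-0.3575, 0.619229, 0)–(-0.3575, 0.944, 0)  len=0.3248
  (v3,v4,v2) [+-+] → (-0.3575, 0.944, 0)–(-0.3575, 0.619229, 1.01835)  len=1.0689
  (v4,v0,v5) [-+-] → (-0.3575, 0.619229, 0)–(-0.3575, 0, 0)  len=0.6192
  (v4,v5,v2) [--+] → (-0.3575, 0, 1.98917)–(-0.3575, 0.619229, 1.01835)  len=1.1515
  (v5,v0,v6) [-+-] → (-0.3575, 0, 0)–(-0.3575, -0.619229, 0)  len=0.6192
  (v5,v6,v2) [--+] → (-0.3575, -0.619229, 1.01835)–(-0.3575, 0, 1.98917)  len=1.1515
  (v6,v0,v7) [-++] → (-0.3575, -0.619229, 0)–(-0.3575, -0.944, 0)  len=0.3248
  (v6,v7,v2) [-++] → (-0.3575, -0.944, 0)–(-0.3575, -0.619229, 1.01835)  len=1.0689

Chained into 1 loop(s):
  loop 1: 8 segments, perimeter = 6.3288
Total perimeter = 6.329


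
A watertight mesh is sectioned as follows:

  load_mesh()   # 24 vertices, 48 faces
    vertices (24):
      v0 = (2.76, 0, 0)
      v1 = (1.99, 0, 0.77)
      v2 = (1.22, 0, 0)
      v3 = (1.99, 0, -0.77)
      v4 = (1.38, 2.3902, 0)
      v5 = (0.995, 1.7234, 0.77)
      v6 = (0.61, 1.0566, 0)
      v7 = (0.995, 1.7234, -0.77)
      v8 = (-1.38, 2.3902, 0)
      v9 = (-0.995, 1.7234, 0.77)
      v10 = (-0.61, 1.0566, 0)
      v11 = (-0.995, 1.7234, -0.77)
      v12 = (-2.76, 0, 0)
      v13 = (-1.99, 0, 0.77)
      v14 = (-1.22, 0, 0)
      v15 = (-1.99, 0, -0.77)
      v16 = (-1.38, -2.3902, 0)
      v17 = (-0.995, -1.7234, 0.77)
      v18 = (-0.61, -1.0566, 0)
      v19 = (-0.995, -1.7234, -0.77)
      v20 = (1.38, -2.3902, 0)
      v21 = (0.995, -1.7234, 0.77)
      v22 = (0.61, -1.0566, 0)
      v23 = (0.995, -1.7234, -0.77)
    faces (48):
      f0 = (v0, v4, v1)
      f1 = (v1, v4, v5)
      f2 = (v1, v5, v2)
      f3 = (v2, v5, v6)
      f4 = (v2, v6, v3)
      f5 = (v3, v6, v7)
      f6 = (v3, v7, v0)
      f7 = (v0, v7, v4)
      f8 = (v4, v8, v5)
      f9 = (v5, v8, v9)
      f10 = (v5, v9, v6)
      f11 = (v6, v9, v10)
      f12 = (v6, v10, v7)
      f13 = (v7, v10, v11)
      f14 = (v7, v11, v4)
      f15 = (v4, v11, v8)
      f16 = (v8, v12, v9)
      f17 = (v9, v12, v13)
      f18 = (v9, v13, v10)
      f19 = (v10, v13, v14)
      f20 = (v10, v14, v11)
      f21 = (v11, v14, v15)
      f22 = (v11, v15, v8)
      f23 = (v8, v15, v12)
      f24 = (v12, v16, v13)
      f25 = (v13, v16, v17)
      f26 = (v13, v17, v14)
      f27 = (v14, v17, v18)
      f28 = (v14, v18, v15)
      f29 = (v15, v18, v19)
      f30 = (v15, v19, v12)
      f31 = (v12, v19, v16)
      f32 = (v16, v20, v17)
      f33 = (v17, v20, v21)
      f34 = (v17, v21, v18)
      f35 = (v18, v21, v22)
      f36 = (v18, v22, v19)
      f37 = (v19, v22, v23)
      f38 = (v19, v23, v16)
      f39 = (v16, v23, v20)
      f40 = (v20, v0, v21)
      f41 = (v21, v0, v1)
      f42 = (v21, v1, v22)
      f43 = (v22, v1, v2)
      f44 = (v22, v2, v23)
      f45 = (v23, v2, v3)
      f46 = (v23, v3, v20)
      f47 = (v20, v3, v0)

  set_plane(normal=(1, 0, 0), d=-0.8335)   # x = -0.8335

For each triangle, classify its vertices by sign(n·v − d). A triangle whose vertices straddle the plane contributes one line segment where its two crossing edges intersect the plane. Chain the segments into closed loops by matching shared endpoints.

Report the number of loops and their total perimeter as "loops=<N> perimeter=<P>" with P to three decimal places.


Straddling triangles (20 of 48):
  (v4,v8,v5) [+-+] → (-0.8335, 2.3902, 0)–(-0.8335, 2.23677, 0.177181)  len=0.2344
  (v5,v8,v9) [+--] → (-0.8335, 2.23677, 0.177181)–(-0.8335, 1.7234, 0.77)  len=0.7842
  (v5,v9,v6) [+-+] → (-0.8335, 1.7234, 0.77)–(-0.8335, 1.6563, 0.69252)  len=0.1025
  (v6,v9,v10) [+-+] → (-0.8335, 1.6563, 0.69252)–(-0.8335, 1.44369, 0.447)  len=0.3248
  (v7,v10,v11) [++-] → (-0.8335, 1.44369, -0.447)–(-0.8335, 1.7234, -0.77)  len=0.4273
  (v7,v11,v4) [+-+] → (-0.8335, 1.7234, -0.77)–(-0.8335, 1.76874, -0.71764)  len=0.0693
  (v4,v11,v8) [+--] → (-0.8335, 1.76874, -0.71764)–(-0.8335, 2.3902, 0)  len=0.9493
  (v9,v13,v10) [--+] → (-0.8335, 0.885477, 0.124707)–(-0.8335, 1.44369, 0.447)  len=0.6446
  (v10,v13,v14) [+--] → (-0.8335, 0.885477, 0.124707)–(-0.8335, 0.669469, 0)  len=0.2494
  (v10,v14,v11) [+--] → (-0.8335, 0.669469, 0)–(-0.8335, 1.44369, -0.447)  len=0.8940
  (v14,v17,v18) [--+] → (-0.8335, -1.44369, 0.447)–(-0.8335, -0.669469, 0)  len=0.8940
  (v14,v18,v15) [-+-] → (-0.8335, -0.669469, 0)–(-0.8335, -0.885477, -0.124707)  len=0.2494
  (v15,v18,v19) [-+-] → (-0.8335, -0.885477, -0.124707)–(-0.8335, -1.44369, -0.447)  len=0.6446
  (v16,v20,v17) [-+-] → (-0.8335, -2.3902, 0)–(-0.8335, -1.76874, 0.71764)  len=0.9493
  (v17,v20,v21) [-++] → (-0.8335, -1.76874, 0.71764)–(-0.8335, -1.7234, 0.77)  len=0.0693
  (v17,v21,v18) [-++] → (-0.8335, -1.7234, 0.77)–(-0.8335, -1.44369, 0.447)  len=0.4273
  (v18,v22,v19) [++-] → (-0.8335, -1.6563, -0.69252)–(-0.8335, -1.44369, -0.447)  len=0.3248
  (v19,v22,v23) [-++] → (-0.8335, -1.6563, -0.69252)–(-0.8335, -1.7234, -0.77)  len=0.1025
  (v19,v23,v16) [-+-] → (-0.8335, -1.7234, -0.77)–(-0.8335, -2.23677, -0.177181)  len=0.7842
  (v16,v23,v20) [-++] → (-0.8335, -2.23677, -0.177181)–(-0.8335, -2.3902, 0)  len=0.2344

Chained into 2 loop(s):
  loop 1: 10 segments, perimeter = 4.6797
  loop 2: 10 segments, perimeter = 4.6797
Total perimeter = 9.359

loops=2 perimeter=9.359


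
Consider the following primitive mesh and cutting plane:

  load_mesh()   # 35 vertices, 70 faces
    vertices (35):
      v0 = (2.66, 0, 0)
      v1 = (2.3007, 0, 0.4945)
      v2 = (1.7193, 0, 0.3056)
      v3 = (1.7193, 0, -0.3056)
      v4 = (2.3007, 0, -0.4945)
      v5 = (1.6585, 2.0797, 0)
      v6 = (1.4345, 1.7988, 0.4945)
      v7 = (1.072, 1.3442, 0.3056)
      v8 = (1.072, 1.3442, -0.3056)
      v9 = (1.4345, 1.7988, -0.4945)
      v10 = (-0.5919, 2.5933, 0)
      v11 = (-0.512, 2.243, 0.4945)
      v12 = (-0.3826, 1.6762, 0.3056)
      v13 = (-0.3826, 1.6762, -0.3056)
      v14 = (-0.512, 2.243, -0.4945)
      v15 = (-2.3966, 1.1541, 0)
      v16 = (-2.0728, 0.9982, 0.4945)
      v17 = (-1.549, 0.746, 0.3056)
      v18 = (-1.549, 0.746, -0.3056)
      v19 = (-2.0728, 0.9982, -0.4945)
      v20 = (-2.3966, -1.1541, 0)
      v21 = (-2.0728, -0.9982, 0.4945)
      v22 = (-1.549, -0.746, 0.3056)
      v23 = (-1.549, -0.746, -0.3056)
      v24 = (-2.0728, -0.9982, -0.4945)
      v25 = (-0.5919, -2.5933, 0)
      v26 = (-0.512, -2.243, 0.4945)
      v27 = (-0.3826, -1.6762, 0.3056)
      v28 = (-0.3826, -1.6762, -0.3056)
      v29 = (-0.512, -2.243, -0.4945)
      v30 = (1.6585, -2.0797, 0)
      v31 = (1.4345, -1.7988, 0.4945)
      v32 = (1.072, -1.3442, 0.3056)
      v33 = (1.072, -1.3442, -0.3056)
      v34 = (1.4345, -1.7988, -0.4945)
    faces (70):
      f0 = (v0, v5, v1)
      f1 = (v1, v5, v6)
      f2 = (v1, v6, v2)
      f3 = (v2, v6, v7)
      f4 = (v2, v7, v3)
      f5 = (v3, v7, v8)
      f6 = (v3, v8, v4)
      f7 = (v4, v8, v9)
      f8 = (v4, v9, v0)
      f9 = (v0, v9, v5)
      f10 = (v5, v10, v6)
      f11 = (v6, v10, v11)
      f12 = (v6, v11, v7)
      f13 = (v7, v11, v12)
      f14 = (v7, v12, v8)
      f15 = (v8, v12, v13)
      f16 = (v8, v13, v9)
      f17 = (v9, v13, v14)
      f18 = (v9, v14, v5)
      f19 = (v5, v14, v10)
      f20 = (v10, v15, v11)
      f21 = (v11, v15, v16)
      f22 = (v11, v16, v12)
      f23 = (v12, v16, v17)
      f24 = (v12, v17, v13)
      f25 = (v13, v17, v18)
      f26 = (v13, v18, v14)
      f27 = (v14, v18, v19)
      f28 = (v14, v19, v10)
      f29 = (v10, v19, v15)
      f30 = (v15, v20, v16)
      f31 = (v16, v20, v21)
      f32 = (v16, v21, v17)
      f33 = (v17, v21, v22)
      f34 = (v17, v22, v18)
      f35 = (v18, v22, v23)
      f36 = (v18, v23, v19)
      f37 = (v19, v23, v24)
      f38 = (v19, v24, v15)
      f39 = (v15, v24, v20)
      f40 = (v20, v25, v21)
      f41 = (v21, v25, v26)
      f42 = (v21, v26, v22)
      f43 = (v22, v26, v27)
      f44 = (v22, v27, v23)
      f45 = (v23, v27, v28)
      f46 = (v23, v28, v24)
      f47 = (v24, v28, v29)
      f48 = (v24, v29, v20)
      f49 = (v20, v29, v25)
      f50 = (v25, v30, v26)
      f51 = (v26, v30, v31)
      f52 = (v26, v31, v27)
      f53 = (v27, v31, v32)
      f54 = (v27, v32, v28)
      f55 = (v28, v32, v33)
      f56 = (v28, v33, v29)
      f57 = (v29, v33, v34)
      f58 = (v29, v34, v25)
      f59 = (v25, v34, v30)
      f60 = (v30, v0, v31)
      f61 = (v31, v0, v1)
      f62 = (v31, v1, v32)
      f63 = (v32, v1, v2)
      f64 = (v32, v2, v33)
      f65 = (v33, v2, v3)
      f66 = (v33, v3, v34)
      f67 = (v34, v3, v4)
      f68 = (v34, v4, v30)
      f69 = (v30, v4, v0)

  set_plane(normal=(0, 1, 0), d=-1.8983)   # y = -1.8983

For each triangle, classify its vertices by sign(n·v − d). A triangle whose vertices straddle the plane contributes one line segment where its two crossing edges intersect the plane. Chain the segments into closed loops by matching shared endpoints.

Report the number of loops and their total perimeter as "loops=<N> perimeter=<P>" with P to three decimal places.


Straddling triangles (16 of 70):
  (v20,v25,v21) [+-+] → (-1.4634, -1.8983, 0)–(-1.23714, -1.8983, 0.215458)  len=0.3124
  (v21,v25,v26) [+--] → (-1.23714, -1.8983, 0.215458)–(-0.944204, -1.8983, 0.4945)  len=0.4046
  (v21,v26,v22) [+-+] → (-0.944204, -1.8983, 0.4945)–(-0.75078, -1.8983, 0.451004)  len=0.1983
  (v22,v26,v27) [+-+] → (-0.75078, -1.8983, 0.451004)–(-0.433305, -1.8983, 0.37962)  len=0.3254
  (v24,v28,v29) [++-] → (-0.433305, -1.8983, -0.37962)–(-0.944204, -1.8983, -0.4945)  len=0.5237
  (v24,v29,v20) [+-+] → (-0.944204, -1.8983, -0.4945)–(-1.10859, -1.8983, -0.337962)  len=0.2270
  (v20,v29,v25) [+--] → (-1.10859, -1.8983, -0.337962)–(-1.4634, -1.8983, 0)  len=0.4900
  (v26,v30,v31) [--+] → (1.51384, -1.8983, 0.319339)–(0.998488, -1.8983, 0.4945)  len=0.5443
  (v26,v31,v27) [-++] → (0.998488, -1.8983, 0.4945)–(-0.433305, -1.8983, 0.37962)  len=1.4364
  (v28,v33,v29) [++-] → (0.095482, -1.8983, -0.422055)–(-0.433305, -1.8983, -0.37962)  len=0.5305
  (v29,v33,v34) [-++] → (0.095482, -1.8983, -0.422055)–(0.998488, -1.8983, -0.4945)  len=0.9059
  (v29,v34,v25) [-+-] → (0.998488, -1.8983, -0.4945)–(1.18072, -1.8983, -0.432571)  len=0.1925
  (v25,v34,v30) [-+-] → (1.18072, -1.8983, -0.432571)–(1.51384, -1.8983, -0.319339)  len=0.3518
  (v30,v0,v31) [-++] → (1.74585, -1.8983, 0)–(1.51384, -1.8983, 0.319339)  len=0.3947
  (v34,v4,v30) [++-] → (1.71452, -1.8983, -0.0431323)–(1.51384, -1.8983, -0.319339)  len=0.3414
  (v30,v4,v0) [-++] → (1.71452, -1.8983, -0.0431323)–(1.74585, -1.8983, 0)  len=0.0533

Chained into 1 loop(s):
  loop 1: 16 segments, perimeter = 7.2322
Total perimeter = 7.232

loops=1 perimeter=7.232


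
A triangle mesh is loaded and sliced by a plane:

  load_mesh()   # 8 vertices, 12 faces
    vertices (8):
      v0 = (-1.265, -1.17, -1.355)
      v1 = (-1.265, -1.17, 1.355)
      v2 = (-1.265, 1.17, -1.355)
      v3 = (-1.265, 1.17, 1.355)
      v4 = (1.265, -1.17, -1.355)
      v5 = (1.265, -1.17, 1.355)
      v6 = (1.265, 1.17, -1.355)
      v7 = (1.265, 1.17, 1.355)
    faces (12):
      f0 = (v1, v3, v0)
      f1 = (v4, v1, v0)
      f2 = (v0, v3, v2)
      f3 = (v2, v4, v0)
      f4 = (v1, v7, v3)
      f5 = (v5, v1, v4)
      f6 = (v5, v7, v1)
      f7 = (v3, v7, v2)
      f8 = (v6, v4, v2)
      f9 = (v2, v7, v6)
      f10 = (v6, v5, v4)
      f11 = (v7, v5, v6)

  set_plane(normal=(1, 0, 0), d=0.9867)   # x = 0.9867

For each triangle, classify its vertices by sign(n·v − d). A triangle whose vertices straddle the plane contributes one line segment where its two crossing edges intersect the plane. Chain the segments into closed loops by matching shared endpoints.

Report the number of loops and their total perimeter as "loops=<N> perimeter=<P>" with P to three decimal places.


Straddling triangles (8 of 12):
  (v4,v1,v0) [+--] → (0.9867, -1.17, -1.0569)–(0.9867, -1.17, -1.355)  len=0.2981
  (v2,v4,v0) [-+-] → (0.9867, -0.9126, -1.355)–(0.9867, -1.17, -1.355)  len=0.2574
  (v1,v7,v3) [-+-] → (0.9867, 0.9126, 1.355)–(0.9867, 1.17, 1.355)  len=0.2574
  (v5,v1,v4) [+-+] → (0.9867, -1.17, 1.355)–(0.9867, -1.17, -1.0569)  len=2.4119
  (v5,v7,v1) [++-] → (0.9867, 0.9126, 1.355)–(0.9867, -1.17, 1.355)  len=2.0826
  (v3,v7,v2) [-+-] → (0.9867, 1.17, 1.355)–(0.9867, 1.17, 1.0569)  len=0.2981
  (v6,v4,v2) [++-] → (0.9867, -0.9126, -1.355)–(0.9867, 1.17, -1.355)  len=2.0826
  (v2,v7,v6) [-++] → (0.9867, 1.17, 1.0569)–(0.9867, 1.17, -1.355)  len=2.4119

Chained into 1 loop(s):
  loop 1: 8 segments, perimeter = 10.1000
Total perimeter = 10.100

loops=1 perimeter=10.100


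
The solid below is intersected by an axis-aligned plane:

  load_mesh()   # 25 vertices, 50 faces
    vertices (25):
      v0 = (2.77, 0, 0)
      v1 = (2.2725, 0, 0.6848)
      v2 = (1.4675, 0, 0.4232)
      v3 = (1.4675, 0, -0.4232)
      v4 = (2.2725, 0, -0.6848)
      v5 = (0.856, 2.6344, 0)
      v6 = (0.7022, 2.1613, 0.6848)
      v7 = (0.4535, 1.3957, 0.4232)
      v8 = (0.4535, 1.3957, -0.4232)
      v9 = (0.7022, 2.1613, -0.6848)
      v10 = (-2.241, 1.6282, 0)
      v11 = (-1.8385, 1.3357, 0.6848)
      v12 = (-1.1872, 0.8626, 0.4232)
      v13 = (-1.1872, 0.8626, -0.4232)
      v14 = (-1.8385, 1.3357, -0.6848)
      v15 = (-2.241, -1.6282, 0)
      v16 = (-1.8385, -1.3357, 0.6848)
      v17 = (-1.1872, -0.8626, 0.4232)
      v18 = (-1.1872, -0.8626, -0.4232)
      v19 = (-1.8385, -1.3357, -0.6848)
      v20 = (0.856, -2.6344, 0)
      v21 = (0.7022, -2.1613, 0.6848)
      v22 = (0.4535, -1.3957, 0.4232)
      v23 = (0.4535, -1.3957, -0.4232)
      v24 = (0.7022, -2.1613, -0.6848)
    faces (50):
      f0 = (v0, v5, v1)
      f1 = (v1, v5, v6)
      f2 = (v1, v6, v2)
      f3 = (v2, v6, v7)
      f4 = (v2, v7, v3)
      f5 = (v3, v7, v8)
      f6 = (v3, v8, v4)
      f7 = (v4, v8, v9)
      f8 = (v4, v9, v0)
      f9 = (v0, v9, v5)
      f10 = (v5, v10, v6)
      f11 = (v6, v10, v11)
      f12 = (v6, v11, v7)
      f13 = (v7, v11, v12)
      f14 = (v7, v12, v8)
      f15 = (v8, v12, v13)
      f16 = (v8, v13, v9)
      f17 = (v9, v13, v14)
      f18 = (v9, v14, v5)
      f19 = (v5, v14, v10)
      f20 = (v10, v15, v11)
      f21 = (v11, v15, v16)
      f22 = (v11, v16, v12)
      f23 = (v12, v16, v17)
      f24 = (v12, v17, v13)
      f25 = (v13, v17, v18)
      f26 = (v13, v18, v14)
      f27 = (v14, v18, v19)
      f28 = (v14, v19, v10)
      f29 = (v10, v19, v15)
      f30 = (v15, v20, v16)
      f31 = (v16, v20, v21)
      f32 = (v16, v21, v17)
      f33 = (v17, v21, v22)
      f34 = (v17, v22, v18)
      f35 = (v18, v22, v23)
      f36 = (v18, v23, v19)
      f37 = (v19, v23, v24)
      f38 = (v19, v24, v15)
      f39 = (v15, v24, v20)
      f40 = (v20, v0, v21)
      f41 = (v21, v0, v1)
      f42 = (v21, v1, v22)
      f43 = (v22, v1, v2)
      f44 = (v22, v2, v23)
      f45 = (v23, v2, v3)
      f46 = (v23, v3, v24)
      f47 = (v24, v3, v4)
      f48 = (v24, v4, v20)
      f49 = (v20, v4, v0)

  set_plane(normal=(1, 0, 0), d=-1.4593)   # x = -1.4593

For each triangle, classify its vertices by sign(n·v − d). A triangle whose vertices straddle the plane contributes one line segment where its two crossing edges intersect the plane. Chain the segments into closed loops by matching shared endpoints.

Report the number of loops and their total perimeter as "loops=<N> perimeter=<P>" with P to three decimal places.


loops=1 perimeter=9.168

Straddling triangles (18 of 50):
  (v5,v10,v6) [+-+] → (-1.4593, 1.88217, 0)–(-1.4593, 1.76979, 0.18188)  len=0.2138
  (v6,v10,v11) [+--] → (-1.4593, 1.76979, 0.18188)–(-1.4593, 1.45892, 0.6848)  len=0.5912
  (v6,v11,v7) [+-+] → (-1.4593, 1.45892, 0.6848)–(-1.4593, 1.34563, 0.64152)  len=0.1213
  (v7,v11,v12) [+-+] → (-1.4593, 1.34563, 0.64152)–(-1.4593, 1.06025, 0.532491)  len=0.3055
  (v9,v13,v14) [++-] → (-1.4593, 1.06025, -0.532491)–(-1.4593, 1.45892, -0.6848)  len=0.4268
  (v9,v14,v5) [+-+] → (-1.4593, 1.45892, -0.6848)–(-1.4593, 1.51847, -0.588427)  len=0.1133
  (v5,v14,v10) [+--] → (-1.4593, 1.51847, -0.588427)–(-1.4593, 1.88217, 0)  len=0.6918
  (v11,v16,v12) [--+] → (-1.4593, -0.0558054, 0.532491)–(-1.4593, 1.06025, 0.532491)  len=1.1161
  (v12,v16,v17) [+-+] → (-1.4593, -0.0558054, 0.532491)–(-1.4593, -1.06025, 0.532491)  len=1.0044
  (v13,v18,v14) [++-] → (-1.4593, 0.0558054, -0.532491)–(-1.4593, 1.06025, -0.532491)  len=1.0044
  (v14,v18,v19) [-+-] → (-1.4593, 0.0558054, -0.532491)–(-1.4593, -1.06025, -0.532491)  len=1.1161
  (v15,v20,v16) [-+-] → (-1.4593, -1.88217, 0)–(-1.4593, -1.51847, 0.588427)  len=0.6918
  (v16,v20,v21) [-++] → (-1.4593, -1.51847, 0.588427)–(-1.4593, -1.45892, 0.6848)  len=0.1133
  (v16,v21,v17) [-++] → (-1.4593, -1.45892, 0.6848)–(-1.4593, -1.06025, 0.532491)  len=0.4268
  (v18,v23,v19) [++-] → (-1.4593, -1.34563, -0.64152)–(-1.4593, -1.06025, -0.532491)  len=0.3055
  (v19,v23,v24) [-++] → (-1.4593, -1.34563, -0.64152)–(-1.4593, -1.45892, -0.6848)  len=0.1213
  (v19,v24,v15) [-+-] → (-1.4593, -1.45892, -0.6848)–(-1.4593, -1.76979, -0.18188)  len=0.5912
  (v15,v24,v20) [-++] → (-1.4593, -1.76979, -0.18188)–(-1.4593, -1.88217, 0)  len=0.2138

Chained into 1 loop(s):
  loop 1: 18 segments, perimeter = 9.1683
Total perimeter = 9.168


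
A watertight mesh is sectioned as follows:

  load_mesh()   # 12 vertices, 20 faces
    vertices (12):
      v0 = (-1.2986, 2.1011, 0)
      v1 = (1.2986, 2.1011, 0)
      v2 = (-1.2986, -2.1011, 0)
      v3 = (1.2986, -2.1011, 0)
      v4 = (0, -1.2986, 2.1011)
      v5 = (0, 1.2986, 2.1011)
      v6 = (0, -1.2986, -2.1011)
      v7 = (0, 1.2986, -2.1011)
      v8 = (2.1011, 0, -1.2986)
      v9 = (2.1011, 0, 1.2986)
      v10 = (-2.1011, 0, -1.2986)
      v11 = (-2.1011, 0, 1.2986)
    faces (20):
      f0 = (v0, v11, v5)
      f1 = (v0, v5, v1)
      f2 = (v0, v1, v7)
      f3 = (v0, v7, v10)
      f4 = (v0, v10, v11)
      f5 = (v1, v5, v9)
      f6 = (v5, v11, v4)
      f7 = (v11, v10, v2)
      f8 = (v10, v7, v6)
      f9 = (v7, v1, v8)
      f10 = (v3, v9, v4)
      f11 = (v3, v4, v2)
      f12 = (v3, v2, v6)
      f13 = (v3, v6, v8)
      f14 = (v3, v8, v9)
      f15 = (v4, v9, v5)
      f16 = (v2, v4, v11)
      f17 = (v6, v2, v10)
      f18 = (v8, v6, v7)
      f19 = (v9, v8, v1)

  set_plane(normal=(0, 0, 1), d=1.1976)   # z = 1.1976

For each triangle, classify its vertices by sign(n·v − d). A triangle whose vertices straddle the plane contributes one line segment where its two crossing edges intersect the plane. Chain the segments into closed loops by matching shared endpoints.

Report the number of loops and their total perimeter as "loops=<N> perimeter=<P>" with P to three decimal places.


loops=1 perimeter=11.307

Straddling triangles (10 of 20):
  (v0,v11,v5) [-++] → (-2.03868, 0.163415, 1.1976)–(-0.558415, 1.64369, 1.1976)  len=2.0934
  (v0,v5,v1) [-+-] → (-0.558415, 1.64369, 1.1976)–(0.558415, 1.64369, 1.1976)  len=1.1168
  (v0,v10,v11) [--+] → (-2.1011, 0, 1.1976)–(-2.03868, 0.163415, 1.1976)  len=0.1749
  (v1,v5,v9) [-++] → (0.558415, 1.64369, 1.1976)–(2.03868, 0.163415, 1.1976)  len=2.0934
  (v11,v10,v2) [+--] → (-2.1011, 0, 1.1976)–(-2.03868, -0.163415, 1.1976)  len=0.1749
  (v3,v9,v4) [-++] → (2.03868, -0.163415, 1.1976)–(0.558415, -1.64369, 1.1976)  len=2.0934
  (v3,v4,v2) [-+-] → (0.558415, -1.64369, 1.1976)–(-0.558415, -1.64369, 1.1976)  len=1.1168
  (v3,v8,v9) [--+] → (2.1011, 0, 1.1976)–(2.03868, -0.163415, 1.1976)  len=0.1749
  (v2,v4,v11) [-++] → (-0.558415, -1.64369, 1.1976)–(-2.03868, -0.163415, 1.1976)  len=2.0934
  (v9,v8,v1) [+--] → (2.1011, 0, 1.1976)–(2.03868, 0.163415, 1.1976)  len=0.1749

Chained into 1 loop(s):
  loop 1: 10 segments, perimeter = 11.3070
Total perimeter = 11.307


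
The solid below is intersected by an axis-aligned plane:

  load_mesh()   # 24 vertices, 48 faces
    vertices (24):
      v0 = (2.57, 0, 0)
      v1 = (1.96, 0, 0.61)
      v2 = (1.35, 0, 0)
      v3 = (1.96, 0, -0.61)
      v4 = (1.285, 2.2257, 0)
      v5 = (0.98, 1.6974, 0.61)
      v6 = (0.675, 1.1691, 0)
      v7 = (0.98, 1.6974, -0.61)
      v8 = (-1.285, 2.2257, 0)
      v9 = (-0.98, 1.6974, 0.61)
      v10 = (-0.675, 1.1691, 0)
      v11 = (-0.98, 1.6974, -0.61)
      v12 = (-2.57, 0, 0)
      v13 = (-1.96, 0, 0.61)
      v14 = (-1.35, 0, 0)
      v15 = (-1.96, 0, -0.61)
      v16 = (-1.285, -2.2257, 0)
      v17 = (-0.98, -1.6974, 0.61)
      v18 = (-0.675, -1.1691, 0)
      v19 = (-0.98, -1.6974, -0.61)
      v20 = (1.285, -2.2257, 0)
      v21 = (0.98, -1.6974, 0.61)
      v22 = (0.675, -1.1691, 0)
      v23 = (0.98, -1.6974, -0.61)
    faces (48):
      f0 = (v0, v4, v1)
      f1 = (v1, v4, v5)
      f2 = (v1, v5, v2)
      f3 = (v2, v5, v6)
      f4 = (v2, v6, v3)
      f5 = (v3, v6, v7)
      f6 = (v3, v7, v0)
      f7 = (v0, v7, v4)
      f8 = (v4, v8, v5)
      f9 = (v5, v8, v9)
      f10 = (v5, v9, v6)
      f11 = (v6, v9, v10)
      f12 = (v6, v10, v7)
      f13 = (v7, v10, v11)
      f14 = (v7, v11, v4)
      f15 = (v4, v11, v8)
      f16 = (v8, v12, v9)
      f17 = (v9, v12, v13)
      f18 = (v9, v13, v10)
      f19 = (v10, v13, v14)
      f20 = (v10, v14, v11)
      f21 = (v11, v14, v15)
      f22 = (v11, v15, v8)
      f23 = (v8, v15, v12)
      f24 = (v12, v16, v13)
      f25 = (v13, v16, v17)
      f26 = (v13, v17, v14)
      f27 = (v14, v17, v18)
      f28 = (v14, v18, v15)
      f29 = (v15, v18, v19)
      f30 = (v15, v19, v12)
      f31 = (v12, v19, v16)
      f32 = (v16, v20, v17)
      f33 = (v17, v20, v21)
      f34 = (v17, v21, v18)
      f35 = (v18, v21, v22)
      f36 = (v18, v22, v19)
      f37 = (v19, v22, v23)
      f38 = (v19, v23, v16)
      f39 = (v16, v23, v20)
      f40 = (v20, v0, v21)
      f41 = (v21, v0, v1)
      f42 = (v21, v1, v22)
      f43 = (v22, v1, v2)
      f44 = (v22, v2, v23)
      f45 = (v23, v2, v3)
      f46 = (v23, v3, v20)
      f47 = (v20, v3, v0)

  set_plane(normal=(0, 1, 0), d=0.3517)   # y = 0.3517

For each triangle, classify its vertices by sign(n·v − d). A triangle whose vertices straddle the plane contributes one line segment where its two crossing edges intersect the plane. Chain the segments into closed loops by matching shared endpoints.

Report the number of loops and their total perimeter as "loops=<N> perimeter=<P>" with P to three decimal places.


loops=2 perimeter=6.901

Straddling triangles (16 of 48):
  (v0,v4,v1) [-+-] → (2.36695, 0.3517, 0)–(1.85334, 0.3517, 0.513609)  len=0.7264
  (v1,v4,v5) [-++] → (1.85334, 0.3517, 0.513609)–(1.75694, 0.3517, 0.61)  len=0.1363
  (v1,v5,v2) [-+-] → (1.75694, 0.3517, 0.61)–(1.27334, 0.3517, 0.126392)  len=0.6839
  (v2,v5,v6) [-++] → (1.27334, 0.3517, 0.126392)–(1.14694, 0.3517, 0)  len=0.1787
  (v2,v6,v3) [-+-] → (1.14694, 0.3517, 0)–(1.57343, 0.3517, -0.426494)  len=0.6032
  (v3,v6,v7) [-++] → (1.57343, 0.3517, -0.426494)–(1.75694, 0.3517, -0.61)  len=0.2595
  (v3,v7,v0) [-+-] → (1.75694, 0.3517, -0.61)–(2.24055, 0.3517, -0.126392)  len=0.6839
  (v0,v7,v4) [-++] → (2.24055, 0.3517, -0.126392)–(2.36695, 0.3517, 0)  len=0.1787
  (v8,v12,v9) [+-+] → (-2.36695, 0.3517, 0)–(-2.24055, 0.3517, 0.126392)  len=0.1787
  (v9,v12,v13) [+--] → (-2.24055, 0.3517, 0.126392)–(-1.75694, 0.3517, 0.61)  len=0.6839
  (v9,v13,v10) [+-+] → (-1.75694, 0.3517, 0.61)–(-1.57343, 0.3517, 0.426494)  len=0.2595
  (v10,v13,v14) [+--] → (-1.57343, 0.3517, 0.426494)–(-1.14694, 0.3517, 0)  len=0.6032
  (v10,v14,v11) [+-+] → (-1.14694, 0.3517, 0)–(-1.27334, 0.3517, -0.126392)  len=0.1787
  (v11,v14,v15) [+--] → (-1.27334, 0.3517, -0.126392)–(-1.75694, 0.3517, -0.61)  len=0.6839
  (v11,v15,v8) [+-+] → (-1.75694, 0.3517, -0.61)–(-1.85334, 0.3517, -0.513609)  len=0.1363
  (v8,v15,v12) [+--] → (-1.85334, 0.3517, -0.513609)–(-2.36695, 0.3517, 0)  len=0.7264

Chained into 2 loop(s):
  loop 1: 8 segments, perimeter = 3.4507
  loop 2: 8 segments, perimeter = 3.4507
Total perimeter = 6.901


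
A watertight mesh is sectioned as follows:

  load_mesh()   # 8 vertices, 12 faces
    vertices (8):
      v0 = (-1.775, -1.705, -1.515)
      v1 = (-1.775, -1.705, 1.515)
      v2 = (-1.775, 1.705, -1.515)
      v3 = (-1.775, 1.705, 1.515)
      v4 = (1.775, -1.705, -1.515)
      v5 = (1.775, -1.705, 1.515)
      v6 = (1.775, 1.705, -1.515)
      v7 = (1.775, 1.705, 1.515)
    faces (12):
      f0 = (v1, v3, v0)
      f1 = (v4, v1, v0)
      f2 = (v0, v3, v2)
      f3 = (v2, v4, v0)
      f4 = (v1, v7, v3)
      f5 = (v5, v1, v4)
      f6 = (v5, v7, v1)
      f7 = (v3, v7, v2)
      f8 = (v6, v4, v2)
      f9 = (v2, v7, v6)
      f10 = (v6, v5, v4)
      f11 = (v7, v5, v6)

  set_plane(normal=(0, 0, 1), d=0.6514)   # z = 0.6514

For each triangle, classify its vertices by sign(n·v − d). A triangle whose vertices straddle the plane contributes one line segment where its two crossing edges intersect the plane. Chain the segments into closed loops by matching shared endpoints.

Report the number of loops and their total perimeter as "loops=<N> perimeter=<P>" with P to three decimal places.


loops=1 perimeter=13.920

Straddling triangles (8 of 12):
  (v1,v3,v0) [++-] → (-1.775, 0.733094, 0.6514)–(-1.775, -1.705, 0.6514)  len=2.4381
  (v4,v1,v0) [-+-] → (-0.763191, -1.705, 0.6514)–(-1.775, -1.705, 0.6514)  len=1.0118
  (v0,v3,v2) [-+-] → (-1.775, 0.733094, 0.6514)–(-1.775, 1.705, 0.6514)  len=0.9719
  (v5,v1,v4) [++-] → (-0.763191, -1.705, 0.6514)–(1.775, -1.705, 0.6514)  len=2.5382
  (v3,v7,v2) [++-] → (0.763191, 1.705, 0.6514)–(-1.775, 1.705, 0.6514)  len=2.5382
  (v2,v7,v6) [-+-] → (0.763191, 1.705, 0.6514)–(1.775, 1.705, 0.6514)  len=1.0118
  (v6,v5,v4) [-+-] → (1.775, -0.733094, 0.6514)–(1.775, -1.705, 0.6514)  len=0.9719
  (v7,v5,v6) [++-] → (1.775, -0.733094, 0.6514)–(1.775, 1.705, 0.6514)  len=2.4381

Chained into 1 loop(s):
  loop 1: 8 segments, perimeter = 13.9200
Total perimeter = 13.920


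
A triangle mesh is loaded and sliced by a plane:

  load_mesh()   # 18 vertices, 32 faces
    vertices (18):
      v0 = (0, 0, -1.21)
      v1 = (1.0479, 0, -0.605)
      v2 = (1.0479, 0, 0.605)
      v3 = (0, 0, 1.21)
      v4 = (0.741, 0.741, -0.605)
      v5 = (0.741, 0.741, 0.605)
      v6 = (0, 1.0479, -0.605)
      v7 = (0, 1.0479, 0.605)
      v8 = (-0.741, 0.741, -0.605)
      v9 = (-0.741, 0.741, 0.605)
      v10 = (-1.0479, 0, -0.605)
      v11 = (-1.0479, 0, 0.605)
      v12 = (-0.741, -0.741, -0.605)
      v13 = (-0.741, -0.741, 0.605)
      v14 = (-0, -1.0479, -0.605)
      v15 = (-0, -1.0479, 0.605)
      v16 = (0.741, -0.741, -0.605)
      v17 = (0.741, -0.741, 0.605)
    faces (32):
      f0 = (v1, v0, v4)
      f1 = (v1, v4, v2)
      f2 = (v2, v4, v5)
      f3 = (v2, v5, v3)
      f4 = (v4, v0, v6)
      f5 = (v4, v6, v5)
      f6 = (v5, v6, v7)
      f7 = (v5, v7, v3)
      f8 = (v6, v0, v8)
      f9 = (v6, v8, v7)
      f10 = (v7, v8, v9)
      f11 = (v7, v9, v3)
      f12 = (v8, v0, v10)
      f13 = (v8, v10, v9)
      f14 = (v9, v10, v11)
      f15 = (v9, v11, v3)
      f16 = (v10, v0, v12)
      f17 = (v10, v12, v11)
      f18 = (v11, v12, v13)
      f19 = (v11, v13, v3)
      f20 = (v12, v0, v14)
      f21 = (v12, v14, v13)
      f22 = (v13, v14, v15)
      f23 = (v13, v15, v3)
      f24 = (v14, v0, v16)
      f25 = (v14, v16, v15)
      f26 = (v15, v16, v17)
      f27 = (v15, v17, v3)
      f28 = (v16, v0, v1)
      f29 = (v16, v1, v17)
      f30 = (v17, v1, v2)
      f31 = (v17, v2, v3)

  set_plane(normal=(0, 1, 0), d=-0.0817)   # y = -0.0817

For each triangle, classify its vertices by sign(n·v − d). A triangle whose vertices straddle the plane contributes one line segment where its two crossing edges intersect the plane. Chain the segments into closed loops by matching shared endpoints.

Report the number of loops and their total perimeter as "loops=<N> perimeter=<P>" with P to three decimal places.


loops=1 perimeter=7.062

Straddling triangles (12 of 32):
  (v10,v0,v12) [++-] → (-0.0817, -0.0817, -1.14329)–(-1.01406, -0.0817, -0.605)  len=1.0766
  (v10,v12,v11) [+-+] → (-1.01406, -0.0817, -0.605)–(-1.01406, -0.0817, 0.47159)  len=1.0766
  (v11,v12,v13) [+--] → (-1.01406, -0.0817, 0.47159)–(-1.01406, -0.0817, 0.605)  len=0.1334
  (v11,v13,v3) [+-+] → (-1.01406, -0.0817, 0.605)–(-0.0817, -0.0817, 1.14329)  len=1.0766
  (v12,v0,v14) [-+-] → (-0.0817, -0.0817, -1.14329)–(0, -0.0817, -1.16283)  len=0.0840
  (v13,v15,v3) [--+] → (0, -0.0817, 1.16283)–(-0.0817, -0.0817, 1.14329)  len=0.0840
  (v14,v0,v16) [-+-] → (0, -0.0817, -1.16283)–(0.0817, -0.0817, -1.14329)  len=0.0840
  (v15,v17,v3) [--+] → (0.0817, -0.0817, 1.14329)–(0, -0.0817, 1.16283)  len=0.0840
  (v16,v0,v1) [-++] → (0.0817, -0.0817, -1.14329)–(1.01406, -0.0817, -0.605)  len=1.0766
  (v16,v1,v17) [-+-] → (1.01406, -0.0817, -0.605)–(1.01406, -0.0817, -0.47159)  len=0.1334
  (v17,v1,v2) [-++] → (1.01406, -0.0817, -0.47159)–(1.01406, -0.0817, 0.605)  len=1.0766
  (v17,v2,v3) [-++] → (1.01406, -0.0817, 0.605)–(0.0817, -0.0817, 1.14329)  len=1.0766

Chained into 1 loop(s):
  loop 1: 12 segments, perimeter = 7.0624
Total perimeter = 7.062


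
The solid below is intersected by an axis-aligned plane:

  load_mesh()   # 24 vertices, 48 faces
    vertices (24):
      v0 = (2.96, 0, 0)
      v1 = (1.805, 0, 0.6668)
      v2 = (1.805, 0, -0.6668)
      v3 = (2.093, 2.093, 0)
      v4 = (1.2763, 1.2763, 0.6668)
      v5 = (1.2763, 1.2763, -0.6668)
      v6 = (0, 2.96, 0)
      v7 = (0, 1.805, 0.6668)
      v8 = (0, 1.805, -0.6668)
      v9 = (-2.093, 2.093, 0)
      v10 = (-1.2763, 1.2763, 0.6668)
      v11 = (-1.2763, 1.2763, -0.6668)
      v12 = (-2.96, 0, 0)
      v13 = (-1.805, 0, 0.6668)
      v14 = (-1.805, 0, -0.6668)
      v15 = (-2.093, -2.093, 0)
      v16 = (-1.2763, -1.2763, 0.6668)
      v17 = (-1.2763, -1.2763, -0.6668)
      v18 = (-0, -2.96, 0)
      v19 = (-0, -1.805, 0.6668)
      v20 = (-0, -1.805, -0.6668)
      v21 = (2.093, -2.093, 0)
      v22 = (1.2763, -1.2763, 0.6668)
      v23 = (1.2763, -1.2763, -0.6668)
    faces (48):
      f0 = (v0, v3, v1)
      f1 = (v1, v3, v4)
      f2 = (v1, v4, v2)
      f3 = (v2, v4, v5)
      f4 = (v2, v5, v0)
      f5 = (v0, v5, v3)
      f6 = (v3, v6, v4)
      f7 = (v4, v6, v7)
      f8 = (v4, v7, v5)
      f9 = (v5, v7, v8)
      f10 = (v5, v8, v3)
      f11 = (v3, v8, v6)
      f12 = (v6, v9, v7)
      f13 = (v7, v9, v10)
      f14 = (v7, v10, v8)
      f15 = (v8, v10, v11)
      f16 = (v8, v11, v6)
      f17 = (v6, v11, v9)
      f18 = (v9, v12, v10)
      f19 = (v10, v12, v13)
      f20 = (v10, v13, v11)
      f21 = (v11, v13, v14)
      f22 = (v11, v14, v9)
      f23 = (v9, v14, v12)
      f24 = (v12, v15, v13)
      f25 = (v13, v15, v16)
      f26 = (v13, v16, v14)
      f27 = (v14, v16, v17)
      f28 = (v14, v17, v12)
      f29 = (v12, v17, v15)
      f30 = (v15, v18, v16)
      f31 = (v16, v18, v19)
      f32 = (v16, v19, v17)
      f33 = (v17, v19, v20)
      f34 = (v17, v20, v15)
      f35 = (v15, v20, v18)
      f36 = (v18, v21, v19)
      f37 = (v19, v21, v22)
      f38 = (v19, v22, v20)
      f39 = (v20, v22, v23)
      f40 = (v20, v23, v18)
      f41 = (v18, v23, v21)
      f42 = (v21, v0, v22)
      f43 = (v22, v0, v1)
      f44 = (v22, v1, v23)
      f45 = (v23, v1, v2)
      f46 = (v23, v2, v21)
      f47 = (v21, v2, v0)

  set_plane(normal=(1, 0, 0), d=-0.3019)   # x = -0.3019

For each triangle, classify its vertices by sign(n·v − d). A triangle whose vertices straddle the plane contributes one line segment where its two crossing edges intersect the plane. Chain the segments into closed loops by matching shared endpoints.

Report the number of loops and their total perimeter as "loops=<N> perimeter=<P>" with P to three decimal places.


loops=2 perimeter=8.002

Straddling triangles (12 of 48):
  (v6,v9,v7) [+-+] → (-0.3019, 2.83494, 0)–(-0.3019, 1.84654, 0.570619)  len=1.1413
  (v7,v9,v10) [+--] → (-0.3019, 1.84654, 0.570619)–(-0.3019, 1.67994, 0.6668)  len=0.1924
  (v7,v10,v8) [+-+] → (-0.3019, 1.67994, 0.6668)–(-0.3019, 1.67994, -0.351346)  len=1.0181
  (v8,v10,v11) [+--] → (-0.3019, 1.67994, -0.351346)–(-0.3019, 1.67994, -0.6668)  len=0.3155
  (v8,v11,v6) [+-+] → (-0.3019, 1.67994, -0.6668)–(-0.3019, 2.56173, -0.157727)  len=1.0182
  (v6,v11,v9) [+--] → (-0.3019, 2.56173, -0.157727)–(-0.3019, 2.83494, 0)  len=0.3155
  (v15,v18,v16) [-+-] → (-0.3019, -2.83494, 0)–(-0.3019, -2.56173, 0.157727)  len=0.3155
  (v16,v18,v19) [-++] → (-0.3019, -2.56173, 0.157727)–(-0.3019, -1.67994, 0.6668)  len=1.0182
  (v16,v19,v17) [-+-] → (-0.3019, -1.67994, 0.6668)–(-0.3019, -1.67994, 0.351346)  len=0.3155
  (v17,v19,v20) [-++] → (-0.3019, -1.67994, 0.351346)–(-0.3019, -1.67994, -0.6668)  len=1.0181
  (v17,v20,v15) [-+-] → (-0.3019, -1.67994, -0.6668)–(-0.3019, -1.84654, -0.570619)  len=0.1924
  (v15,v20,v18) [-++] → (-0.3019, -1.84654, -0.570619)–(-0.3019, -2.83494, 0)  len=1.1413

Chained into 2 loop(s):
  loop 1: 6 segments, perimeter = 4.0009
  loop 2: 6 segments, perimeter = 4.0009
Total perimeter = 8.002
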